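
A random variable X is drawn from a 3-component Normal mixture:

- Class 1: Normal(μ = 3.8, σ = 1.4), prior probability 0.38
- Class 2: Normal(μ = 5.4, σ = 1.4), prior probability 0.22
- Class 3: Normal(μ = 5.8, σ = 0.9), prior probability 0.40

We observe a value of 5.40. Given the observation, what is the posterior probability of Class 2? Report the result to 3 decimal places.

Apply Bayes' rule: the posterior for each component is proportional to its prior times its likelihood at x.
Evaluate each component's likelihood at the observed value:
  L_1 = (1/(1.4·√(2π)))·exp(−(5.40−3.8)²/(2·1.4²)) = 0.284959·exp(-0.65306) = 0.148307
  L_2 = (1/(1.4·√(2π)))·exp(−(5.40−5.4)²/(2·1.4²)) = 0.284959·exp(-0.00000) = 0.284959
  L_3 = (1/(0.9·√(2π)))·exp(−(5.40−5.8)²/(2·0.9²)) = 0.443269·exp(-0.09877) = 0.401582
Prior × likelihood for each component:
  π_1·L_1 = 0.38 × 0.148307 = 0.0563566
  π_2·L_2 = 0.22 × 0.284959 = 0.0626909
  π_3·L_3 = 0.40 × 0.401582 = 0.160633
Denominator: 0.0563566 + 0.0626909 + 0.160633 = 0.27968
P(Class 2 | the observation) ≈ 0.224

0.224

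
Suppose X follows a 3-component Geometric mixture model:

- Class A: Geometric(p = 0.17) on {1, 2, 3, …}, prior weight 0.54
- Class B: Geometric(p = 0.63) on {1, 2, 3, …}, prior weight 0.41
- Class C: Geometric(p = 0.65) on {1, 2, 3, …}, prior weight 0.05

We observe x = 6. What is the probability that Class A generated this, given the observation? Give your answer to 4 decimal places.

0.9485

The responsibility of component k is w_k f_k(x) divided by Σ_j w_j f_j(x).
Component likelihoods at x = 6:
  L_A = 0.0669637
  L_B = 0.00436867
  L_C = 0.00341392
Weight by the priors:
  w_A·L_A = 0.54 × 0.0669637 = 0.0361604
  w_B·L_B = 0.41 × 0.00436867 = 0.00179115
  w_C·L_C = 0.05 × 0.00341392 = 0.000170696
Evidence: 0.0361604 + 0.00179115 + 0.000170696 = 0.0381222
Responsibility of Class A: 0.0361604 / 0.0381222 ≈ 0.9485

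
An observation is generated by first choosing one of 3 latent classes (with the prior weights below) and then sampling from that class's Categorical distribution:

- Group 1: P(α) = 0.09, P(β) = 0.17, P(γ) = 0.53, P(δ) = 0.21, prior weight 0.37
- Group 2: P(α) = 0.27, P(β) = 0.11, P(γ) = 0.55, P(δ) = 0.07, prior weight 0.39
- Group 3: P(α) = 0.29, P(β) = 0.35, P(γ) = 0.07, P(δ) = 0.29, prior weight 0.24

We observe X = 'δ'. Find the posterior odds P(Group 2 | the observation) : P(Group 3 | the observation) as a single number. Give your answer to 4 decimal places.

Only the two components matter; the odds are (π_i f_i(x)) / (π_j f_j(x)).
Evaluate each component's likelihood at the observed value:
  L_1 = P(δ | comp) = 0.21
  L_2 = P(δ | comp) = 0.07
  L_3 = P(δ | comp) = 0.29
Odds = (0.39/0.24) × (0.07/0.29) = 1.625 × 0.241379 ≈ 0.3922

0.3922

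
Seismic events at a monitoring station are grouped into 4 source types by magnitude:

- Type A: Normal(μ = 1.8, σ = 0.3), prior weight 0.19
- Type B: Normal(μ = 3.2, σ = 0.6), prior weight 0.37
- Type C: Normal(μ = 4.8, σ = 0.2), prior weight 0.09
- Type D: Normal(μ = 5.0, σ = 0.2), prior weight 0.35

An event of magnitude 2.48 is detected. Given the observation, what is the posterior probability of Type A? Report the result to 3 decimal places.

By Bayes' theorem, P(k | x) = P(Z=k) f_k(x) / Σ_j P(Z=j) f_j(x).
Component likelihoods at x = 2.48:
  p_A = 0.101891
  p_B = 0.323643
  p_C = 1.20378e-29
  p_D = 6.69243e-35
Weight by the priors:
  P(Z=A)·p_A = 0.19 × 0.101891 = 0.0193592
  P(Z=B)·p_B = 0.37 × 0.323643 = 0.119748
  P(Z=C)·p_C = 0.09 × 1.20378e-29 = 1.0834e-30
  P(Z=D)·p_D = 0.35 × 6.69243e-35 = 2.34235e-35
Denominator: 0.0193592 + 0.119748 + 1.0834e-30 + 2.34235e-35 = 0.139107
P(Type A | 2.48) ≈ 0.139

0.139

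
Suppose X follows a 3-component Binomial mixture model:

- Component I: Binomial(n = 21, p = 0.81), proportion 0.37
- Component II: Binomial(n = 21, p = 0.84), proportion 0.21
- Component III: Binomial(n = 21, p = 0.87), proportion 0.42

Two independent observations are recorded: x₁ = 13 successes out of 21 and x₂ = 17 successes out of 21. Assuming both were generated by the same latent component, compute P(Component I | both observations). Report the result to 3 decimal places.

0.759

Posterior ∝ prior × likelihood, so P(k | x) ∝ π_k f_k(x); normalise over all components.
Since both observations come from the same component, the likelihood for component k is f_k(x₁)·f_k(x₂).
  p_I = [C(21,13)·0.81^13·0.19^8 = 203490·0.0646108·1.69836e-06 = 0.0223294] × [0.216932] = 0.00484397
  p_II = [C(21,13)·0.84^13·0.16^8 = 203490·0.103665·4.29497e-07 = 0.00906011] × [0.202438] = 0.00183411
  p_III = [C(21,13)·0.87^13·0.13^8 = 203490·0.163588·8.15731e-08 = 0.00271544] × [0.160201] = 0.000435016
Multiply by the mixture weights:
  π_I·p_I = 0.37 × 0.00484397 = 0.00179227
  π_II·p_II = 0.21 × 0.00183411 = 0.000385163
  π_III·p_III = 0.42 × 0.000435016 = 0.000182707
Denominator: 0.00179227 + 0.000385163 + 0.000182707 = 0.00236014
Responsibility of Component I: 0.00179227 / 0.00236014 ≈ 0.759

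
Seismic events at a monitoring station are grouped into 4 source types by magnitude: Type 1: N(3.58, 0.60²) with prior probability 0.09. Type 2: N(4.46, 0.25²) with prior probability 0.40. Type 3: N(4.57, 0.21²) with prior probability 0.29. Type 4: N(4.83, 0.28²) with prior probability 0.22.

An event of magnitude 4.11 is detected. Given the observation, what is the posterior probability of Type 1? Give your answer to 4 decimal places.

0.1186

By Bayes' theorem, P(k | x) = π_k f_k(x) / Σ_j π_j f_j(x).
Normal densities:
  L_1 = (1/(0.60·√(2π)))·exp(−(4.11−3.58)²/(2·0.60²)) = 0.664904·exp(-0.39014) = 0.450115
  L_2 = (1/(0.25·√(2π)))·exp(−(4.11−4.46)²/(2·0.25²)) = 1.595769·exp(-0.98000) = 0.59891
  L_3 = (1/(0.21·√(2π)))·exp(−(4.11−4.57)²/(2·0.21²)) = 1.899725·exp(-2.39909) = 0.172496
  L_4 = (1/(0.28·√(2π)))·exp(−(4.11−4.83)²/(2·0.28²)) = 1.424794·exp(-3.30612) = 0.0522302
Prior × likelihood for each component:
  π_1·L_1 = 0.09 × 0.450115 = 0.0405104
  π_2·L_2 = 0.40 × 0.59891 = 0.239564
  π_3·L_3 = 0.29 × 0.172496 = 0.0500237
  π_4·L_4 = 0.22 × 0.0522302 = 0.0114906
Evidence: 0.0405104 + 0.239564 + 0.0500237 + 0.0114906 = 0.341589
P(Type 1 | data) ≈ 0.1186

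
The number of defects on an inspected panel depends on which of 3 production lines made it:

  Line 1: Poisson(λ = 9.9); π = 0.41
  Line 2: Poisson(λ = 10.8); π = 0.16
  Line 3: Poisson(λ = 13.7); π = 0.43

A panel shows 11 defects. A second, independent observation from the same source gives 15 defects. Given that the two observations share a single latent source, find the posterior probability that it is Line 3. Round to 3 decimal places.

0.602

By Bayes' theorem, P(k | x) = π_k f_k(x) / Σ_j π_j f_j(x).
Since both observations come from the same component, the likelihood for component k is f_k(x₁)·f_k(x₂).
  L_1 = [0.112542] × [0.0329999] = 0.00371389
  L_2 = [0.119159] × [0.0494853] = 0.0058966
  L_3 = [0.0897297] × [0.0964883] = 0.00865786
Multiply by the mixture weights:
  π_1·L_1 = 0.41 × 0.00371389 = 0.00152269
  π_2·L_2 = 0.16 × 0.0058966 = 0.000943456
  π_3·L_3 = 0.43 × 0.00865786 = 0.00372288
Denominator: 0.00152269 + 0.000943456 + 0.00372288 = 0.00618903
P(Line 3 | x) ≈ 0.602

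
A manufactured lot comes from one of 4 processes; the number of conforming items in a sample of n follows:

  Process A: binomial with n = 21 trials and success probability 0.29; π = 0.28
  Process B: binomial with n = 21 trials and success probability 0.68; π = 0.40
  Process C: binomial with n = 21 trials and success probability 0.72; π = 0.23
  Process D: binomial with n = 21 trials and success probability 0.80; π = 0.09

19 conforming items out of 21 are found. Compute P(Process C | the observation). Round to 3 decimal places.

P(component k | x) = π_k·f_k(x) / marginal(x), where marginal(x) = Σ_j π_j·f_j(x).
Evaluate each component's likelihood at the observed value:
  f_A = 6.46097e-09
  f_B = 0.0141315
  f_C = 0.0320518
  f_D = 0.121057
Unnormalised posteriors:
  π_A·f_A = 0.28 × 6.46097e-09 = 1.80907e-09
  π_B·f_B = 0.40 × 0.0141315 = 0.0056526
  π_C·f_C = 0.23 × 0.0320518 = 0.00737192
  π_D·f_D = 0.09 × 0.121057 = 0.0108951
Marginal: 1.80907e-09 + 0.0056526 + 0.00737192 + 0.0108951 = 0.0239196
So the posterior for Process C is 0.00737192 / 0.0239196 ≈ 0.308.

0.308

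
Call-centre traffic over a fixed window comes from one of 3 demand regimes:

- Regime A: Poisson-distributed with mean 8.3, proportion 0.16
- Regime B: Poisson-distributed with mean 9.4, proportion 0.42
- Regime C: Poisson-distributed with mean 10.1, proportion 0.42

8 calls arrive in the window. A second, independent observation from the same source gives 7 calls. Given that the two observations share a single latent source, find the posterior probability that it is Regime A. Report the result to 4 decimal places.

0.2356

By Bayes' theorem, P(k | x) = w_k f_k(x) / Σ_j w_j f_j(x).
Since both observations come from the same component, the likelihood for component k is f_k(x₁)·f_k(x₂).
  L_A = [e^(−8.3)·8.3^8/8! = 0.138823] × [0.133805] = 0.0185751
  L_B = [e^(−9.4)·9.4^8/8! = 0.125065] × [0.106438] = 0.0133116
  L_C = [e^(−10.1)·10.1^8/8! = 0.110326] × [0.0873866] = 0.00964098
Weight by the priors:
  w_A·L_A = 0.16 × 0.0185751 = 0.00297202
  w_B·L_B = 0.42 × 0.0133116 = 0.00559087
  w_C·L_C = 0.42 × 0.00964098 = 0.00404921
Evidence: 0.00297202 + 0.00559087 + 0.00404921 = 0.0126121
P(Regime A | x) = 0.00297202 / 0.0126121 ≈ 0.2356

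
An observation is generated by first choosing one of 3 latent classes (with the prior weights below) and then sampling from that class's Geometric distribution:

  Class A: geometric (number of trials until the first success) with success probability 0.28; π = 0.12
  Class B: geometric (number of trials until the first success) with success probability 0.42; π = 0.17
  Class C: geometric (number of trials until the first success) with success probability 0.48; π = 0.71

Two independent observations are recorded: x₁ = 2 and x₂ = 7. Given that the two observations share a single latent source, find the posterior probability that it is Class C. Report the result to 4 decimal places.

By Bayes' theorem, P(k | x) = π_k f_k(x) / Σ_j π_j f_j(x).
Since both observations come from the same component, the likelihood for component k is f_k(x₁)·f_k(x₂).
  p_A = [0.28·(1−0.28)^1 = 0.28·0.72 = 0.2016] × [0.0390079] = 0.007864
  p_B = [0.42·(1−0.42)^1 = 0.42·0.58 = 0.2436] × [0.0159889] = 0.00389488
  p_C = [0.48·(1−0.48)^1 = 0.48·0.52 = 0.2496] × [0.00948989] = 0.00236868
Prior × likelihood for each component:
  π_A·p_A = 0.12 × 0.007864 = 0.00094368
  π_B·p_B = 0.17 × 0.00389488 = 0.00066213
  π_C·p_C = 0.71 × 0.00236868 = 0.00168176
Evidence: 0.00094368 + 0.00066213 + 0.00168176 = 0.00328757
Responsibility of Class C: 0.00168176 / 0.00328757 ≈ 0.5116

0.5116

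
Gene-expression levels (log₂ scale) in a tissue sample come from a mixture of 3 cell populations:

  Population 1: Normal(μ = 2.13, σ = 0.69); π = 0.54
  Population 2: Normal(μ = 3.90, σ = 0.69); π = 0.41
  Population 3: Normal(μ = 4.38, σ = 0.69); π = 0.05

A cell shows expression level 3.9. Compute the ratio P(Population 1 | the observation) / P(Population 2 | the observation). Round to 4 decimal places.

0.0491

Posterior odds = (π_i f_i(x)) / (π_j f_j(x)); the normalising sum cancels.
Component likelihoods at x = 3.9:
  p_1 = 0.0215357
  p_2 = 0.578177
  p_3 = 0.453917
Odds = (0.54/0.41) × (0.0215357/0.578177) = 1.31707 × 0.0372475 ≈ 0.0491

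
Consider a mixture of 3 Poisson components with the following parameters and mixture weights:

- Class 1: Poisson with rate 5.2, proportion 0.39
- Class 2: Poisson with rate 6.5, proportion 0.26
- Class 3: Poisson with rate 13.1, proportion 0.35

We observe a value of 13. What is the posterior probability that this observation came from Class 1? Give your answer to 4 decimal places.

By Bayes' theorem, P(k | x) = π_k f_k(x) / Σ_j π_j f_j(x).
Poisson probabilities:
  f_1 = e^(−5.2)·5.2^13/13! = 0.00180066
  f_2 = e^(−6.5)·6.5^13/13! = 0.00892646
  f_3 = e^(−13.1)·13.1^13/13! = 0.109898
Weight by the priors:
  π_1·f_1 = 0.39 × 0.00180066 = 0.000702258
  π_2·f_2 = 0.26 × 0.00892646 = 0.00232088
  π_3·f_3 = 0.35 × 0.109898 = 0.0384642
Denominator: 0.000702258 + 0.00232088 + 0.0384642 = 0.0414874
P(Class 1 | data) = 0.000702258 / 0.0414874 ≈ 0.0169

0.0169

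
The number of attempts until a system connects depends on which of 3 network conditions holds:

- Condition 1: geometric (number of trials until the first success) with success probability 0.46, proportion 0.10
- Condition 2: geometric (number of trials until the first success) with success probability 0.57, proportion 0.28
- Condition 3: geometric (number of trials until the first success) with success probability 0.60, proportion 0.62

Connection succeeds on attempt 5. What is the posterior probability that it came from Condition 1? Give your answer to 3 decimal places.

0.207

Apply Bayes' rule: the posterior for each component is proportional to its prior times its likelihood at x.
Component likelihoods at x = 5:
  p_1 = 0.46·(1−0.46)^4 = 0.46·0.0850306 = 0.0391141
  p_2 = 0.57·(1−0.57)^4 = 0.57·0.034188 = 0.0194872
  p_3 = 0.60·(1−0.60)^4 = 0.60·0.0256 = 0.01536
Multiply by the mixture weights:
  P(Z=1)·p_1 = 0.10 × 0.0391141 = 0.00391141
  P(Z=2)·p_2 = 0.28 × 0.0194872 = 0.00545641
  P(Z=3)·p_3 = 0.62 × 0.01536 = 0.0095232
Evidence: 0.00391141 + 0.00545641 + 0.0095232 = 0.018891
P(Condition 1 | the observation) = 0.00391141 / 0.018891 ≈ 0.207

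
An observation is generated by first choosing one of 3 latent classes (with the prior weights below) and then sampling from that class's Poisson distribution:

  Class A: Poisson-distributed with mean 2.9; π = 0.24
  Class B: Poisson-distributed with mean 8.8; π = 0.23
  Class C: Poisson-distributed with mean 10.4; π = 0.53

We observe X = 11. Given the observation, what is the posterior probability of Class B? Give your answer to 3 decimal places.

0.255

Apply Bayes' rule: the posterior for each component is proportional to its prior times its likelihood at x.
Poisson probabilities:
  L_A = 0.000168178
  L_B = 0.092547
  L_C = 0.117368
Multiply by the mixture weights:
  w_A·L_A = 0.24 × 0.000168178 = 4.03626e-05
  w_B·L_B = 0.23 × 0.092547 = 0.0212858
  w_C·L_C = 0.53 × 0.117368 = 0.0622049
Marginal: 4.03626e-05 + 0.0212858 + 0.0622049 = 0.083531
Responsibility of Class B: 0.0212858 / 0.083531 ≈ 0.255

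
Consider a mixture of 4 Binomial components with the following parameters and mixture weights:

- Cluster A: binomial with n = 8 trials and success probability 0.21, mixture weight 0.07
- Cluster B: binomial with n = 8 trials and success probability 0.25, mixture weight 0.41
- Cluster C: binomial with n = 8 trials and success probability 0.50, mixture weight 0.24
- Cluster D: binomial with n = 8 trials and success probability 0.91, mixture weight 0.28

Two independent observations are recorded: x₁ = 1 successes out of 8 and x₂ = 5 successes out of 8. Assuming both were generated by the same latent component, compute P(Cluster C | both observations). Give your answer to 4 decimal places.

0.3711

Posterior ∝ prior × likelihood, so P(k | x) ∝ P(Z=k) f_k(x); normalise over all components.
Since both observations come from the same component, the likelihood for component k is f_k(x₁)·f_k(x₂).
  p_A = [C(8,1)·0.21^1·0.79^7 = 8·0.21·0.192039 = 0.322626] × [0.0112763] = 0.00363802
  p_B = [C(8,1)·0.25^1·0.75^7 = 8·0.25·0.133484 = 0.266968] × [0.0230713] = 0.00615929
  p_C = [C(8,1)·0.50^1·0.50^7 = 8·0.5·0.0078125 = 0.03125] × [0.21875] = 0.00683594
  p_D = [C(8,1)·0.91^1·0.09^7 = 8·0.91·4.78297e-08 = 3.482e-07] × [0.0254755] = 8.87057e-09
Prior × likelihood for each component:
  P(Z=A)·p_A = 0.07 × 0.00363802 = 0.000254661
  P(Z=B)·p_B = 0.41 × 0.00615929 = 0.00252531
  P(Z=C)·p_C = 0.24 × 0.00683594 = 0.00164062
  P(Z=D)·p_D = 0.28 × 8.87057e-09 = 2.48376e-09
Denominator: 0.000254661 + 0.00252531 + 0.00164062 + 2.48376e-09 = 0.0044206
P(Cluster C | data) ≈ 0.3711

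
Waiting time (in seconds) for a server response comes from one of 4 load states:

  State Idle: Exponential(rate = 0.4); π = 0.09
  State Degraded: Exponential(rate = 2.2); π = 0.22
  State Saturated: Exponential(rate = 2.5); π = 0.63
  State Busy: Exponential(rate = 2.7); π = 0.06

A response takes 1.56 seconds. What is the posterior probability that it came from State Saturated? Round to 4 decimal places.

Posterior ∝ prior × likelihood, so P(k | x) ∝ π_k f_k(x); normalise over all components.
Component likelihoods at x = 1.56 seconds:
  f_Idle = 0.4·e^(−0.4·1.56) = 0.4·e^(−0.6240) = 0.214319
  f_Degraded = 2.2·e^(−2.2·1.56) = 2.2·e^(−3.4320) = 0.0711089
  f_Saturated = 2.5·e^(−2.5·1.56) = 2.5·e^(−3.9000) = 0.0506048
  f_Busy = 2.7·e^(−2.7·1.56) = 2.7·e^(−4.2120) = 0.0400051
Weight by the priors:
  π_Idle·f_Idle = 0.09 × 0.214319 = 0.0192887
  π_Degraded·f_Degraded = 0.22 × 0.0711089 = 0.015644
  π_Saturated·f_Saturated = 0.63 × 0.0506048 = 0.031881
  π_Busy·f_Busy = 0.06 × 0.0400051 = 0.00240031
Normaliser: 0.0192887 + 0.015644 + 0.031881 + 0.00240031 = 0.069214
Responsibility of State Saturated: 0.031881 / 0.069214 ≈ 0.4606

0.4606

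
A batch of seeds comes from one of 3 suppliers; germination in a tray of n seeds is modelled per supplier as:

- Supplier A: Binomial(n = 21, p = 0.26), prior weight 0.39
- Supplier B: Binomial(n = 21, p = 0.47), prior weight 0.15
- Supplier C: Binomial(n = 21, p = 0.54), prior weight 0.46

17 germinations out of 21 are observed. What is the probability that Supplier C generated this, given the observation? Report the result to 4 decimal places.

0.9485

The responsibility of component k is P(Z=k) f_k(x) divided by Σ_j P(Z=j) f_j(x).
Binomial probabilities:
  L_A = 2.03488e-07
  L_B = 0.00125844
  L_C = 0.00756466
Multiply by the mixture weights:
  P(Z=A)·L_A = 0.39 × 2.03488e-07 = 7.93602e-08
  P(Z=B)·L_B = 0.15 × 0.00125844 = 0.000188765
  P(Z=C)·L_C = 0.46 × 0.00756466 = 0.00347974
Denominator: 7.93602e-08 + 0.000188765 + 0.00347974 = 0.00366859
P(Supplier C | data) = 0.00347974 / 0.00366859 ≈ 0.9485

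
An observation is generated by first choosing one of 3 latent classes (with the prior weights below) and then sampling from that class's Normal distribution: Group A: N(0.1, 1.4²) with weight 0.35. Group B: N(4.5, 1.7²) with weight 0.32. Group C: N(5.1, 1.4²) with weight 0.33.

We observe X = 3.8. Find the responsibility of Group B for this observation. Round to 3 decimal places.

0.518

By Bayes' theorem, P(k | x) = π_k f_k(x) / Σ_j π_j f_j(x).
Component likelihoods at x = 3.8:
  f_A = (1/(1.4·√(2π)))·exp(−(3.8−0.1)²/(2·1.4²)) = 0.284959·exp(-3.49235) = 0.00867112
  f_B = (1/(1.7·√(2π)))·exp(−(3.8−4.5)²/(2·1.7²)) = 0.234672·exp(-0.08478) = 0.215598
  f_C = (1/(1.4·√(2π)))·exp(−(3.8−5.1)²/(2·1.4²)) = 0.284959·exp(-0.43112) = 0.18516
Prior × likelihood for each component:
  π_A·f_A = 0.35 × 0.00867112 = 0.00303489
  π_B·f_B = 0.32 × 0.215598 = 0.0689912
  π_C·f_C = 0.33 × 0.18516 = 0.0611029
Normaliser: 0.00303489 + 0.0689912 + 0.0611029 = 0.133129
So the posterior for Group B is 0.0689912 / 0.133129 ≈ 0.518.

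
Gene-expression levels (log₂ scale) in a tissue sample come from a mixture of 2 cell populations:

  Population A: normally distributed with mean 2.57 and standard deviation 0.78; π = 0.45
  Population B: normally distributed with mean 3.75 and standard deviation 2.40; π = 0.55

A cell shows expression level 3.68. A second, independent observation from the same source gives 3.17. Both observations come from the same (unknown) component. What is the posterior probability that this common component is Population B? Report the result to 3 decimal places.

Posterior ∝ prior × likelihood, so P(k | x) ∝ π_k f_k(x); normalise over all components.
Since both observations come from the same component, the likelihood for component k is f_k(x₁)·f_k(x₂).
  L_A = [0.185806] × [0.380475] = 0.0706946
  L_B = [0.166155] × [0.161442] = 0.0268245
Weight by the priors:
  π_A·L_A = 0.45 × 0.0706946 = 0.0318126
  π_B·L_B = 0.55 × 0.0268245 = 0.0147535
Evidence: 0.0318126 + 0.0147535 = 0.046566
P(Population B | x) = 0.0147535 / 0.046566 ≈ 0.317

0.317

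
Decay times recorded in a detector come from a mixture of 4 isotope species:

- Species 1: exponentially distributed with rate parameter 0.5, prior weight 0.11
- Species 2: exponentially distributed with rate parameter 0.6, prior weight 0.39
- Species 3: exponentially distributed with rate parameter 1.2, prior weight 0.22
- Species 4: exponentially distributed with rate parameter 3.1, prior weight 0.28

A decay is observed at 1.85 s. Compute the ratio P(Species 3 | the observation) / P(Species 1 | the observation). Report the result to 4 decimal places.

Only the two components matter; the odds are (w_i f_i(x)) / (w_j f_j(x)).
Evaluate each component's likelihood at the observed value:
  f_1 = 0.5·e^(−0.5·1.85) = 0.5·e^(−0.9250) = 0.198266
  f_2 = 0.6·e^(−0.6·1.85) = 0.6·e^(−1.1100) = 0.197735
  f_3 = 1.2·e^(−1.2·1.85) = 1.2·e^(−2.2200) = 0.130331
  f_4 = 3.1·e^(−3.1·1.85) = 3.1·e^(−5.7350) = 0.0100157
0.0286728 / 0.0218092 ≈ 1.3147

1.3147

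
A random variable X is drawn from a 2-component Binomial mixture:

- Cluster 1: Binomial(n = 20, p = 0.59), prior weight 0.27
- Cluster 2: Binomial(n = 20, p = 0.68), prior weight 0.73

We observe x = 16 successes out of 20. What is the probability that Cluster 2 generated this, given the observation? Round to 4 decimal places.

0.9068

By Bayes' theorem, P(k | x) = π_k f_k(x) / Σ_j π_j f_j(x).
Component likelihoods at x = 16 successes out of 20:
  L_1 = C(20,16)·0.59^16·0.41^4 = 4845·0.000215592·0.0282576 = 0.0295163
  L_2 = C(20,16)·0.68^16·0.32^4 = 4845·0.00208998·0.0104858 = 0.106178
Prior × likelihood for each component:
  π_1·L_1 = 0.27 × 0.0295163 = 0.00796939
  π_2·L_2 = 0.73 × 0.106178 = 0.0775103
Evidence: 0.00796939 + 0.0775103 = 0.0854796
P(Cluster 2 | x) = 0.0775103 / 0.0854796 ≈ 0.9068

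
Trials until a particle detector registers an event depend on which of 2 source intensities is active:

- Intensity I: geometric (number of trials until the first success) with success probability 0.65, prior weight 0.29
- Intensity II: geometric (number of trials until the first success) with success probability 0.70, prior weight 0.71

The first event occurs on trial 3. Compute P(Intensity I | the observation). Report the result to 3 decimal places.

Apply Bayes' rule: the posterior for each component is proportional to its prior times its likelihood at x.
Evaluate each component's likelihood at the observed value:
  L_I = 0.65·(1−0.65)^2 = 0.65·0.1225 = 0.079625
  L_II = 0.70·(1−0.70)^2 = 0.70·0.09 = 0.063
Weight by the priors:
  P(Z=I)·L_I = 0.29 × 0.079625 = 0.0230912
  P(Z=II)·L_II = 0.71 × 0.063 = 0.04473
Sum: 0.0230912 + 0.04473 = 0.0678212
So the posterior for Intensity I is 0.0230912 / 0.0678212 ≈ 0.340.

0.340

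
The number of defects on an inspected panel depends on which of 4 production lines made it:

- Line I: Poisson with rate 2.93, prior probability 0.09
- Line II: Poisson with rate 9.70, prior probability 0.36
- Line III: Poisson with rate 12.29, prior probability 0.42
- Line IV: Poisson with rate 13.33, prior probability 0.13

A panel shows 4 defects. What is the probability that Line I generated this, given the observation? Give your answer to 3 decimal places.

0.590

Apply Bayes' rule: the posterior for each component is proportional to its prior times its likelihood at x.
Component likelihoods at x = 4 defects:
  f_I = 0.163975
  f_II = 0.0226058
  f_III = 0.00437036
  f_IV = 0.00213778
Prior × likelihood for each component:
  π_I·f_I = 0.09 × 0.163975 = 0.0147577
  π_II·f_II = 0.36 × 0.0226058 = 0.00813808
  π_III·f_III = 0.42 × 0.00437036 = 0.00183555
  π_IV·f_IV = 0.13 × 0.00213778 = 0.000277912
Normaliser: 0.0147577 + 0.00813808 + 0.00183555 + 0.000277912 = 0.0250092
P(Line I | x) = 0.0147577 / 0.0250092 ≈ 0.590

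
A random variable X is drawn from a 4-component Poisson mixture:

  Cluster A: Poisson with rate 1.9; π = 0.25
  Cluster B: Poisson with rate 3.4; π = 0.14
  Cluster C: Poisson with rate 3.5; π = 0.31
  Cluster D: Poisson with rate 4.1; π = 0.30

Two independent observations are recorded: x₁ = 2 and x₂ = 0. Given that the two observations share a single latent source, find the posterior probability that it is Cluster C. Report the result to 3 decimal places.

Apply Bayes' rule: the posterior for each component is proportional to its prior times its likelihood at x.
Since both observations come from the same component, the likelihood for component k is f_k(x₁)·f_k(x₂).
  L_A = [0.269971] × [0.149569] = 0.0403792
  L_B = [0.192898] × [0.0333733] = 0.00643762
  L_C = [0.184959] × [0.0301974] = 0.00558528
  L_D = [0.139293] × [0.0165727] = 0.00230846
Weight by the priors:
  P(Z=A)·L_A = 0.25 × 0.0403792 = 0.0100948
  P(Z=B)·L_B = 0.14 × 0.00643762 = 0.000901267
  P(Z=C)·L_C = 0.31 × 0.00558528 = 0.00173144
  P(Z=D)·L_D = 0.30 × 0.00230846 = 0.000692539
Evidence: 0.0100948 + 0.000901267 + 0.00173144 + 0.000692539 = 0.0134201
Responsibility of Cluster C: 0.00173144 / 0.0134201 ≈ 0.129

0.129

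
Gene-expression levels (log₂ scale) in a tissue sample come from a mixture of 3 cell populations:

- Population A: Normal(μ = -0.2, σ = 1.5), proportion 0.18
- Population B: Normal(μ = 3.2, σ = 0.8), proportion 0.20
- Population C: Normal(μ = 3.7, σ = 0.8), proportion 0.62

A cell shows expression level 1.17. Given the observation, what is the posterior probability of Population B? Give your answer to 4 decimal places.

P(component k | x) = w_k·f_k(x) / marginal(x), where marginal(x) = Σ_j w_j·f_j(x).
Normal densities:
  p_A = 0.175259
  p_B = 0.0199356
  p_C = 0.0033577
Unnormalised posteriors:
  w_A·p_A = 0.18 × 0.175259 = 0.0315466
  w_B·p_B = 0.20 × 0.0199356 = 0.00398712
  w_C·p_C = 0.62 × 0.0033577 = 0.00208178
Evidence: 0.0315466 + 0.00398712 + 0.00208178 = 0.0376154
P(Population B | the observation) ≈ 0.1060

0.1060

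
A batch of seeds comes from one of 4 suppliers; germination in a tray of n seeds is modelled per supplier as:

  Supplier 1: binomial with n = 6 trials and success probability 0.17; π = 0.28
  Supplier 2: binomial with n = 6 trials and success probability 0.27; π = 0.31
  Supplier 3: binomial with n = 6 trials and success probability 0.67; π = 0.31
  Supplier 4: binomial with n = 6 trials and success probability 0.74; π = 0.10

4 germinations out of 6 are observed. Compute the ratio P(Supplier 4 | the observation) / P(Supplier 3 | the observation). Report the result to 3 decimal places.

0.298

The posterior odds equal the prior odds times the likelihood ratio: (π_i/π_j)·(f_i(x)/f_j(x)).
Binomial probabilities:
  p_1 = 0.00863064
  p_2 = 0.0424807
  p_3 = 0.329169
  p_4 = 0.304064
Odds = (0.10/0.31) × (0.304064/0.329169) = 0.322581 × 0.923733 ≈ 0.298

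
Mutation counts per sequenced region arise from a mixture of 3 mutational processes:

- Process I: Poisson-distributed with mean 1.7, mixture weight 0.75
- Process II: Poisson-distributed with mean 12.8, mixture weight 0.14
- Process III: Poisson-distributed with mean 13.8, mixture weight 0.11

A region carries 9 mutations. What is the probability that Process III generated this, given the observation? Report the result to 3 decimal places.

P(component k | x) = π_k·f_k(x) / marginal(x), where marginal(x) = Σ_j π_j·f_j(x).
Evaluate each component's likelihood at the observed value:
  f_I = 5.97003e-05
  f_II = 0.0701709
  f_III = 0.0508025
Prior × likelihood for each component:
  π_I·f_I = 0.75 × 5.97003e-05 = 4.47752e-05
  π_II·f_II = 0.14 × 0.0701709 = 0.00982393
  π_III·f_III = 0.11 × 0.0508025 = 0.00558827
Marginal: 4.47752e-05 + 0.00982393 + 0.00558827 = 0.015457
P(Process III | data) = 0.00558827 / 0.015457 ≈ 0.362

0.362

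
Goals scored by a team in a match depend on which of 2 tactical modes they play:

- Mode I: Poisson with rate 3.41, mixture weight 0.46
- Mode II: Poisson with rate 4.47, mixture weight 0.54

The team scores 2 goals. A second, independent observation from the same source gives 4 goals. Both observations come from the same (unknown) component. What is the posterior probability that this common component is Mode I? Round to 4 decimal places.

P(component k | x) = P(Z=k)·f_k(x) / marginal(x), where marginal(x) = Σ_j P(Z=j)·f_j(x).
Since both observations come from the same component, the likelihood for component k is f_k(x₁)·f_k(x₂).
  L_I = [e^(−3.41)·3.41^2/2! = 0.192103] × [0.18615] = 0.0357599
  L_II = [e^(−4.47)·4.47^2/2! = 0.114364] × [0.190424] = 0.0217777
Prior × likelihood for each component:
  P(Z=I)·L_I = 0.46 × 0.0357599 = 0.0164496
  P(Z=II)·L_II = 0.54 × 0.0217777 = 0.0117599
Evidence: 0.0164496 + 0.0117599 = 0.0282095
So the posterior for Mode I is 0.0164496 / 0.0282095 ≈ 0.5831.

0.5831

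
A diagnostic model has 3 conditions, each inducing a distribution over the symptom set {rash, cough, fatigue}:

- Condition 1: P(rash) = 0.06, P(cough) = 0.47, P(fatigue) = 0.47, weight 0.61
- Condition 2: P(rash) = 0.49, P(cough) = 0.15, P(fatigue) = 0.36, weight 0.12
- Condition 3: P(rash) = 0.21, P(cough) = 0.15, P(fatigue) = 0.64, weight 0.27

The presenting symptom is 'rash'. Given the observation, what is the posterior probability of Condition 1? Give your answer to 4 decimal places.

0.2406

The responsibility of component k is P(Z=k) f_k(x) divided by Σ_j P(Z=j) f_j(x).
Component likelihoods at x = 'rash':
  f_1 = 0.06
  f_2 = 0.49
  f_3 = 0.21
Prior × likelihood for each component:
  P(Z=1)·f_1 = 0.61 × 0.06 = 0.0366
  P(Z=2)·f_2 = 0.12 × 0.49 = 0.0588
  P(Z=3)·f_3 = 0.27 × 0.21 = 0.0567
Sum: 0.0366 + 0.0588 + 0.0567 = 0.1521
P(Condition 1 | the observation) = 0.0366 / 0.1521 ≈ 0.2406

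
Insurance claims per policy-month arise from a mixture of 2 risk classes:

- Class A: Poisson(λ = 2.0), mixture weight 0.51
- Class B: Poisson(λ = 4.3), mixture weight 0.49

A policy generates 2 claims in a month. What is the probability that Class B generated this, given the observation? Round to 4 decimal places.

The responsibility of component k is w_k f_k(x) divided by Σ_j w_j f_j(x).
Poisson probabilities:
  f_A = e^(−2.0)·2.0^2/2! = 0.270671
  f_B = e^(−4.3)·4.3^2/2! = 0.125441
Weight by the priors:
  w_A·f_A = 0.51 × 0.270671 = 0.138042
  w_B·f_B = 0.49 × 0.125441 = 0.0614663
Denominator: 0.138042 + 0.0614663 = 0.199508
So the posterior for Class B is 0.0614663 / 0.199508 ≈ 0.3081.

0.3081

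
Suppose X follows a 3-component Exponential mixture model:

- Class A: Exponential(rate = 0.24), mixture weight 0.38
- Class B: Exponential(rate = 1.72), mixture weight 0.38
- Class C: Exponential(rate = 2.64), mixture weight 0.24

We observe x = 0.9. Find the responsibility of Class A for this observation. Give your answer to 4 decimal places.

The responsibility of component k is π_k f_k(x) divided by Σ_j π_j f_j(x).
Exponential densities:
  L_A = 0.24·e^(−0.24·0.9) = 0.24·e^(−0.2160) = 0.193376
  L_B = 1.72·e^(−1.72·0.9) = 1.72·e^(−1.5480) = 0.365797
  L_C = 2.64·e^(−2.64·0.9) = 2.64·e^(−2.3760) = 0.245313
Weight by the priors:
  π_A·L_A = 0.38 × 0.193376 = 0.0734831
  π_B·L_B = 0.38 × 0.365797 = 0.139003
  π_C·L_C = 0.24 × 0.245313 = 0.0588751
Denominator: 0.0734831 + 0.139003 + 0.0588751 = 0.271361
P(Class A | x) = 0.0734831 / 0.271361 ≈ 0.2708

0.2708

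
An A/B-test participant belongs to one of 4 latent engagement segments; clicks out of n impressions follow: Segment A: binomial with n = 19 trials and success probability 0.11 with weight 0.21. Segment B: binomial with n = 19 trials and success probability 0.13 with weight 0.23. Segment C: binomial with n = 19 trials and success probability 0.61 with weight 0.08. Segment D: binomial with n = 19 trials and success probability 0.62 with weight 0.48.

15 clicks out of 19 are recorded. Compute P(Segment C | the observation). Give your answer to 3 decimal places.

0.127

The responsibility of component k is w_k f_k(x) divided by Σ_j w_j f_j(x).
Binomial probabilities:
  p_A = 1.01586e-11
  p_B = 1.13661e-10
  p_C = 0.0540244
  p_D = 0.0621432
Weight by the priors:
  w_A·p_A = 0.21 × 1.01586e-11 = 2.13331e-12
  w_B·p_B = 0.23 × 1.13661e-10 = 2.6142e-11
  w_C·p_C = 0.08 × 0.0540244 = 0.00432195
  w_D·p_D = 0.48 × 0.0621432 = 0.0298287
Marginal: 2.13331e-12 + 2.6142e-11 + 0.00432195 + 0.0298287 = 0.0341507
Responsibility of Segment C: 0.00432195 / 0.0341507 ≈ 0.127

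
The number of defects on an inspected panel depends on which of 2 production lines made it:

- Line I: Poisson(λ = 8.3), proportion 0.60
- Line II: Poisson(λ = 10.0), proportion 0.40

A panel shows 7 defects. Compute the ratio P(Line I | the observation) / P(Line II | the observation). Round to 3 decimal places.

2.228

The posterior odds equal the prior odds times the likelihood ratio: (π_i/π_j)·(f_i(x)/f_j(x)).
Poisson probabilities:
  p_I = e^(−8.3)·8.3^7/7! = 0.133805
  p_II = e^(−10.0)·10.0^7/7! = 0.0900792
Posterior odds = (π_I·p_I) / (π_II·p_II) = (0.60·0.133805) / (0.40·0.0900792) = 0.0802829 / 0.0360317 ≈ 2.228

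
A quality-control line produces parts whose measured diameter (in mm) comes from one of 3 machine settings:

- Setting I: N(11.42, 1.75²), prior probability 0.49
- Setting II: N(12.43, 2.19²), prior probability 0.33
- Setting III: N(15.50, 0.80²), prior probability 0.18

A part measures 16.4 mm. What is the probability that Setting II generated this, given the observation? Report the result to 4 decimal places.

0.1898

The responsibility of component k is P(Z=k) f_k(x) divided by Σ_j P(Z=j) f_j(x).
Evaluate each component's likelihood at the observed value:
  f_I = (1/(1.75·√(2π)))·exp(−(16.4−11.42)²/(2·1.75²)) = 0.227967·exp(-4.04904) = 0.00397552
  f_II = (1/(2.19·√(2π)))·exp(−(16.4−12.43)²/(2·2.19²)) = 0.182165·exp(-1.64310) = 0.0352272
  f_III = (1/(0.80·√(2π)))·exp(−(16.4−15.50)²/(2·0.80²)) = 0.498678·exp(-0.63281) = 0.264846
Weight by the priors:
  P(Z=I)·f_I = 0.49 × 0.00397552 = 0.00194801
  P(Z=II)·f_II = 0.33 × 0.0352272 = 0.011625
  P(Z=III)·f_III = 0.18 × 0.264846 = 0.0476722
Sum: 0.00194801 + 0.011625 + 0.0476722 = 0.0612452
P(Setting II | x) ≈ 0.1898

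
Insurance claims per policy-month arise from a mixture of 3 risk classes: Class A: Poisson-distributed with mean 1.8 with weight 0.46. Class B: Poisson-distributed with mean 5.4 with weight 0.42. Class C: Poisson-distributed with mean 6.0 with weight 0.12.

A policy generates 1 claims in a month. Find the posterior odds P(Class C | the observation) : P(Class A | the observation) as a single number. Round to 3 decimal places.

The posterior odds equal the prior odds times the likelihood ratio: (w_i/w_j)·(f_i(x)/f_j(x)).
Component likelihoods at x = 1 claims:
  L_A = 0.297538
  L_B = 0.0243895
  L_C = 0.0148725
0.0017847 / 0.136867 ≈ 0.013

0.013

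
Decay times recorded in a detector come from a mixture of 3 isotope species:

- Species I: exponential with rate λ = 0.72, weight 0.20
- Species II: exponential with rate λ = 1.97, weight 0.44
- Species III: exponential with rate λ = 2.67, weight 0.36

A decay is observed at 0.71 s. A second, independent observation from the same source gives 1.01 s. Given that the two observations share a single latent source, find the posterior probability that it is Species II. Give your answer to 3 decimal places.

P(component k | x) = π_k·f_k(x) / marginal(x), where marginal(x) = Σ_j π_j·f_j(x).
Since both observations come from the same component, the likelihood for component k is f_k(x₁)·f_k(x₂).
  L_I = [0.72·e^(−0.72·0.71) = 0.72·e^(−0.5112) = 0.431838] × [0.347947] = 0.150257
  L_II = [1.97·e^(−1.97·0.71) = 1.97·e^(−1.3987) = 0.486428] × [0.269371] = 0.131029
  L_III = [2.67·e^(−2.67·0.71) = 2.67·e^(−1.8957) = 0.401069] × [0.180032] = 0.0722052
Weight by the priors:
  π_I·L_I = 0.20 × 0.150257 = 0.0300514
  π_II·L_II = 0.44 × 0.131029 = 0.057653
  π_III·L_III = 0.36 × 0.0722052 = 0.0259939
Denominator: 0.0300514 + 0.057653 + 0.0259939 = 0.113698
P(Species II | x₁, x₂) ≈ 0.507

0.507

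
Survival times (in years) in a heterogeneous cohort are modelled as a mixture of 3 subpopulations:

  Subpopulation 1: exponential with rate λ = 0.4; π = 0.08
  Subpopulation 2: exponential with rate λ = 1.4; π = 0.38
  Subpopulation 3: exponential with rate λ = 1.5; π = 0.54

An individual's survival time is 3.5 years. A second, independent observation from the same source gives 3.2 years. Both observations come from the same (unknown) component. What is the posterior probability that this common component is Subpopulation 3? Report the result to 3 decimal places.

0.053

Apply Bayes' rule: the posterior for each component is proportional to its prior times its likelihood at x.
Since both observations come from the same component, the likelihood for component k is f_k(x₁)·f_k(x₂).
  p_1 = [0.0986388] × [0.111215] = 0.0109701
  p_2 = [0.0104252] × [0.0158668] = 0.000165415
  p_3 = [0.00787128] × [0.0123446] = 9.71679e-05
Prior × likelihood for each component:
  w_1·p_1 = 0.08 × 0.0109701 = 0.000877608
  w_2·p_2 = 0.38 × 0.000165415 = 6.28575e-05
  w_3·p_3 = 0.54 × 9.71679e-05 = 5.24707e-05
Marginal: 0.000877608 + 6.28575e-05 + 5.24707e-05 = 0.000992937
Responsibility of Subpopulation 3: 5.24707e-05 / 0.000992937 ≈ 0.053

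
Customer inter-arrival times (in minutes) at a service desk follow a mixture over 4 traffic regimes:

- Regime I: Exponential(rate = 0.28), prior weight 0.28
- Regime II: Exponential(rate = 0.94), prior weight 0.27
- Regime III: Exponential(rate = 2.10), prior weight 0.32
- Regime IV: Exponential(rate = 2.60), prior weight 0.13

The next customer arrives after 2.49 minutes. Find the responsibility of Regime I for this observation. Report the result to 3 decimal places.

Apply Bayes' rule: the posterior for each component is proportional to its prior times its likelihood at x.
Exponential densities:
  p_I = 0.28·e^(−0.28·2.49) = 0.28·e^(−0.6972) = 0.139434
  p_II = 0.94·e^(−0.94·2.49) = 0.94·e^(−2.3406) = 0.0904937
  p_III = 2.10·e^(−2.10·2.49) = 2.10·e^(−5.2290) = 0.0112537
  p_IV = 2.60·e^(−2.60·2.49) = 2.60·e^(−6.4740) = 0.00401191
Weight by the priors:
  w_I·p_I = 0.28 × 0.139434 = 0.0390415
  w_II·p_II = 0.27 × 0.0904937 = 0.0244333
  w_III·p_III = 0.32 × 0.0112537 = 0.00360117
  w_IV·p_IV = 0.13 × 0.00401191 = 0.000521548
Denominator: 0.0390415 + 0.0244333 + 0.00360117 + 0.000521548 = 0.0675975
Responsibility of Regime I: 0.0390415 / 0.0675975 ≈ 0.578

0.578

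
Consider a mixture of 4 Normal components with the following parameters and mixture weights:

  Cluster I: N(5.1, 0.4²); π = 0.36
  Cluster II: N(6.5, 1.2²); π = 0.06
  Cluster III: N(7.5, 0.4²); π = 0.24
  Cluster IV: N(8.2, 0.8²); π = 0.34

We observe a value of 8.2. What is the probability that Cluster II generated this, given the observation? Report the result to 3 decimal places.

The responsibility of component k is w_k f_k(x) divided by Σ_j w_j f_j(x).
Normal densities:
  p_I = (1/(0.4·√(2π)))·exp(−(8.2−5.1)²/(2·0.4²)) = 0.997356·exp(-30.03125) = 9.04574e-14
  p_II = (1/(1.2·√(2π)))·exp(−(8.2−6.5)²/(2·1.2²)) = 0.332452·exp(-1.00347) = 0.121878
  p_III = (1/(0.4·√(2π)))·exp(−(8.2−7.5)²/(2·0.4²)) = 0.997356·exp(-1.53125) = 0.215693
  p_IV = (1/(0.8·√(2π)))·exp(−(8.2−8.2)²/(2·0.8²)) = 0.498678·exp(-0.00000) = 0.498678
Unnormalised posteriors:
  w_I·p_I = 0.36 × 9.04574e-14 = 3.25647e-14
  w_II·p_II = 0.06 × 0.121878 = 0.0073127
  w_III·p_III = 0.24 × 0.215693 = 0.0517664
  w_IV·p_IV = 0.34 × 0.498678 = 0.16955
Marginal: 3.25647e-14 + 0.0073127 + 0.0517664 + 0.16955 = 0.22863
So the posterior for Cluster II is 0.0073127 / 0.22863 ≈ 0.032.

0.032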